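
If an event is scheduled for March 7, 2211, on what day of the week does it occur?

Thursday

Doomsday rule: the anchor day for the 2200s is Friday. For year 11: 11÷12 = 0 r 11, and 11÷4 = 2, so 0+11+2 = 13.
Friday + 13 ≡ Thursday — that's 2211's doomsday.
In March the doomsday date is Mar 14.
Mar 7 is 7 days before Mar 14; 7 mod 7 = 0, so Thursday − 0 = Thursday.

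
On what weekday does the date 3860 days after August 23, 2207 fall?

Wednesday

First find the weekday of Aug 23, 2207. Doomsday rule: the anchor day for the 2200s is Friday. For year 07: 7÷12 = 0 r 7, and 7÷4 = 1, so 0+7+1 = 8.
Friday + 8 ≡ Saturday — that's 2207's doomsday.
In August the doomsday date is Aug 8.
Aug 23 is 15 days after Aug 8; 15 mod 7 = 1, so Saturday + 1 = Sunday.
3860 mod 7 = 3, so 3860 days after a Sunday is Sunday + 3 = Wednesday.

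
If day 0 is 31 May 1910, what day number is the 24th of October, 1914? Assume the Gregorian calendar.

May 31, 1910 → May 31, 1911: 365 days.
May 31, 1911 → May 31, 1912: 366 days (Feb 29, 1912 is in that span).
May 31, 1912 → May 31, 1913: 365 days.
May 31, 1913 → May 31, 1914: 365 days.
May 31, 1914 → Jun 30, 1914: 30 days (May has 31).
Jun 30, 1914 → Jul 30, 1914: 30 days (June has 30).
Jul 30, 1914 → Aug 30, 1914: 31 days (July has 31).
Aug 30, 1914 → Sep 30, 1914: 31 days (August has 31).
Sep 30, 1914 → Oct 24, 1914: 24 days.
Total: 1607 days.

1607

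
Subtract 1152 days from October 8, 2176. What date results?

−366 (one year; includes Feb 29, 2176) → Oct 8, 2175 (786 left).
−365 (one year) → Oct 8, 2174 (421 left).
−365 (one year) → Oct 8, 2173 (56 left).
−8 → Sep 30, 2173 (end of Sep, 30 days; 48 left).
−30 → Aug 31, 2173 (end of Aug, 31 days; 18 left).
−18 → Aug 13, 2173.

August 13, 2173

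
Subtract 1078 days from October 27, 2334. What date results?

−365 (one year) → Oct 27, 2333 (713 left).
−365 (one year) → Oct 27, 2332 (348 left).
−27 → Sep 30, 2332 (end of Sep, 30 days; 321 left).
−30 → Aug 31, 2332 (end of Aug, 31 days; 291 left).
−31 → Jul 31, 2332 (end of Jul, 31 days; 260 left).
−31 → Jun 30, 2332 (end of Jun, 30 days; 229 left).
−30 → May 31, 2332 (end of May, 31 days; 199 left).
−31 → Apr 30, 2332 (end of Apr, 30 days; 168 left).
−30 → Mar 31, 2332 (end of Mar, 31 days; 138 left).
−31 → Feb 29, 2332 (end of Feb, 29 days; 107 left).
−29 → Jan 31, 2332 (end of Jan, 31 days; 78 left).
−31 → Dec 31, 2331 (end of Dec, 31 days; 47 left).
−31 → Nov 30, 2331 (end of Nov, 30 days; 16 left).
−16 → Nov 14, 2331.

November 14, 2331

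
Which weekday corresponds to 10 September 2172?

Thursday

Doomsday rule: the anchor day for the 2100s is Sunday. For year 72: 72÷12 = 6 r 0, and 0÷4 = 0, so 6+0+0 = 6.
Sunday + 6 ≡ Saturday — that's 2172's doomsday.
In September the doomsday date is Sep 5.
Sep 10 is 5 days after Sep 5; 5 mod 7 = 5, so Saturday + 5 = Thursday.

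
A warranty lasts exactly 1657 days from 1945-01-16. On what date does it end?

July 31, 1949

+365 (one year) → Jan 16, 1946 (1292 left).
+365 (one year) → Jan 16, 1947 (927 left).
+365 (one year) → Jan 16, 1948 (562 left).
+366 (one year; includes Feb 29, 1948) → Jan 16, 1949 (196 left).
Jan has 31 days: +16 → Feb 1, 1949 (180 left).
Feb has 28 days: +28 → Mar 1, 1949 (152 left).
Mar has 31 days: +31 → Apr 1, 1949 (121 left).
Apr has 30 days: +30 → May 1, 1949 (91 left).
May has 31 days: +31 → Jun 1, 1949 (60 left).
Jun has 30 days: +30 → Jul 1, 1949 (30 left).
+30 → Jul 31, 1949.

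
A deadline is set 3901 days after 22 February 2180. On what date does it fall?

October 28, 2190

+366 (one year; includes Feb 29, 2180) → Feb 22, 2181 (3535 left).
+365 (one year) → Feb 22, 2182 (3170 left).
+365 (one year) → Feb 22, 2183 (2805 left).
+365 (one year) → Feb 22, 2184 (2440 left).
+366 (one year; includes Feb 29, 2184) → Feb 22, 2185 (2074 left).
+365 (one year) → Feb 22, 2186 (1709 left).
+365 (one year) → Feb 22, 2187 (1344 left).
+365 (one year) → Feb 22, 2188 (979 left).
+366 (one year; includes Feb 29, 2188) → Feb 22, 2189 (613 left).
+365 (one year) → Feb 22, 2190 (248 left).
Feb has 28 days: +7 → Mar 1, 2190 (241 left).
Mar has 31 days: +31 → Apr 1, 2190 (210 left).
Apr has 30 days: +30 → May 1, 2190 (180 left).
May has 31 days: +31 → Jun 1, 2190 (149 left).
Jun has 30 days: +30 → Jul 1, 2190 (119 left).
Jul has 31 days: +31 → Aug 1, 2190 (88 left).
Aug has 31 days: +31 → Sep 1, 2190 (57 left).
Sep has 30 days: +30 → Oct 1, 2190 (27 left).
+27 → Oct 28, 2190.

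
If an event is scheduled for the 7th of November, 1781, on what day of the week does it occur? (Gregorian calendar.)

Wednesday

Doomsday rule: the anchor day for the 1700s is Sunday. For year 81: 81÷12 = 6 r 9, and 9÷4 = 2, so 6+9+2 = 17.
Sunday + 17 ≡ Wednesday — that's 1781's doomsday.
In November the doomsday date is Nov 7.
Nov 7 is the doomsday itself: Wednesday.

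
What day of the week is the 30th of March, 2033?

Wednesday

Doomsday rule: the anchor day for the 2000s is Tuesday. For year 33: 33÷12 = 2 r 9, and 9÷4 = 2, so 2+9+2 = 13.
Tuesday + 13 ≡ Monday — that's 2033's doomsday.
In March the doomsday date is Mar 14.
Mar 30 is 16 days after Mar 14; 16 mod 7 = 2, so Monday + 2 = Wednesday.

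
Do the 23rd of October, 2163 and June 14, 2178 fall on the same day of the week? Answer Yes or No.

From Oct 23, 2163 to Jun 14, 2178 is 5348 days.
5348 mod 7 = 0, so they are the same weekday.
(Oct 23, 2163 is a Sunday; Jun 14, 2178 is a Sunday.)

Yes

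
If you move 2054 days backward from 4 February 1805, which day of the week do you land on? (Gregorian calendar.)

Friday

Feb 4, 1805 is a Monday.
2054 mod 7 = 3, so 2054 days before a Monday is Monday − 3 = Friday.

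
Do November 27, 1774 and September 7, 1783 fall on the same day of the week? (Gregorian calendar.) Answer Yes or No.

From Nov 27, 1774 to Sep 7, 1783 is 3206 days.
3206 mod 7 = 0, so they are the same weekday.
(Nov 27, 1774 is a Sunday; Sep 7, 1783 is a Sunday.)

Yes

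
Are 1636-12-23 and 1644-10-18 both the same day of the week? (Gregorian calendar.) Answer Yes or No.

From Dec 23, 1636 to Oct 18, 1644 is 2856 days.
2856 mod 7 = 0, so they are the same weekday.
(Dec 23, 1636 is a Tuesday; Oct 18, 1644 is a Tuesday.)

Yes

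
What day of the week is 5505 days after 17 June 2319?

First find the weekday of Jun 17, 2319. Doomsday rule: the anchor day for the 2300s is Wednesday. For year 19: 19÷12 = 1 r 7, and 7÷4 = 1, so 1+7+1 = 9.
Wednesday + 9 ≡ Friday — that's 2319's doomsday.
In June the doomsday date is Jun 6.
Jun 17 is 11 days after Jun 6; 11 mod 7 = 4, so Friday + 4 = Tuesday.
5505 mod 7 = 3, so 5505 days after a Tuesday is Tuesday + 3 = Friday.

Friday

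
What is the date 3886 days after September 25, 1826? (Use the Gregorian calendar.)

+365 (one year) → Sep 25, 1827 (3521 left).
+366 (one year; includes Feb 29, 1828) → Sep 25, 1828 (3155 left).
+365 (one year) → Sep 25, 1829 (2790 left).
+365 (one year) → Sep 25, 1830 (2425 left).
+365 (one year) → Sep 25, 1831 (2060 left).
+366 (one year; includes Feb 29, 1832) → Sep 25, 1832 (1694 left).
+365 (one year) → Sep 25, 1833 (1329 left).
+365 (one year) → Sep 25, 1834 (964 left).
+365 (one year) → Sep 25, 1835 (599 left).
+366 (one year; includes Feb 29, 1836) → Sep 25, 1836 (233 left).
Sep has 30 days: +6 → Oct 1, 1836 (227 left).
Oct has 31 days: +31 → Nov 1, 1836 (196 left).
Nov has 30 days: +30 → Dec 1, 1836 (166 left).
Dec has 31 days: +31 → Jan 1, 1837 (135 left).
Jan has 31 days: +31 → Feb 1, 1837 (104 left).
Feb has 28 days: +28 → Mar 1, 1837 (76 left).
Mar has 31 days: +31 → Apr 1, 1837 (45 left).
Apr has 30 days: +30 → May 1, 1837 (15 left).
+15 → May 16, 1837.

May 16, 1837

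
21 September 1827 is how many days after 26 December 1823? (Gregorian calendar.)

1365

Dec 26, 1823 → Dec 26, 1824: 366 days (Feb 29, 1824 is in that span).
Dec 26, 1824 → Dec 26, 1825: 365 days.
Dec 26, 1825 → Dec 26, 1826: 365 days.
Dec 26, 1826 → Jan 26, 1827: 31 days (December has 31).
Jan 26, 1827 → Feb 26, 1827: 31 days (January has 31).
Feb 26, 1827 → Mar 26, 1827: 28 days (February has 28).
Mar 26, 1827 → Apr 26, 1827: 31 days (March has 31).
Apr 26, 1827 → May 26, 1827: 30 days (April has 30).
May 26, 1827 → Jun 26, 1827: 31 days (May has 31).
Jun 26, 1827 → Jul 26, 1827: 30 days (June has 30).
Jul 26, 1827 → Aug 26, 1827: 31 days (July has 31).
Aug 26, 1827 → Sep 21, 1827: 26 days.
Total: 1365 days.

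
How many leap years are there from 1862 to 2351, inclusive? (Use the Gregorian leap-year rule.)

118

Multiples of 4 in [1862,2351]: 122.
Of those, multiples of 100: 5 (not leap unless ÷400).
Multiples of 400: 1.
Leap years = 122 − 5 + 1 = 118.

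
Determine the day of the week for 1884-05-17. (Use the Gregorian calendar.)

Saturday

Doomsday rule: the anchor day for the 1800s is Friday. For year 84: 84÷12 = 7 r 0, and 0÷4 = 0, so 7+0+0 = 7.
Friday + 7 ≡ Friday — that's 1884's doomsday.
In May the doomsday date is May 9.
May 17 is 8 days after May 9; 8 mod 7 = 1, so Friday + 1 = Saturday.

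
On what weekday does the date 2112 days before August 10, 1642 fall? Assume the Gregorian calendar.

Tuesday

Aug 10, 1642 is a Sunday.
2112 mod 7 = 5, so 2112 days before a Sunday is Sunday − 5 = Tuesday.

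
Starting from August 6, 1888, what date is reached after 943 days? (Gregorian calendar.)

+365 (one year) → Aug 6, 1889 (578 left).
+365 (one year) → Aug 6, 1890 (213 left).
Aug has 31 days: +26 → Sep 1, 1890 (187 left).
Sep has 30 days: +30 → Oct 1, 1890 (157 left).
Oct has 31 days: +31 → Nov 1, 1890 (126 left).
Nov has 30 days: +30 → Dec 1, 1890 (96 left).
Dec has 31 days: +31 → Jan 1, 1891 (65 left).
Jan has 31 days: +31 → Feb 1, 1891 (34 left).
Feb has 28 days: +28 → Mar 1, 1891 (6 left).
+6 → Mar 7, 1891.

March 7, 1891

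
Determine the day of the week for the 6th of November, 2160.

Thursday

Doomsday rule: the anchor day for the 2100s is Sunday. For year 60: 60÷12 = 5 r 0, and 0÷4 = 0, so 5+0+0 = 5.
Sunday + 5 ≡ Friday — that's 2160's doomsday.
In November the doomsday date is Nov 7.
Nov 6 is 1 day before Nov 7; 1 mod 7 = 1, so Friday − 1 = Thursday.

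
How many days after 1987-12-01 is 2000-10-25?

4712

Dec 1, 1987 → Dec 1, 1988: 366 days (Feb 29, 1988 is in that span).
Dec 1, 1988 → Dec 1, 1989: 365 days.
Dec 1, 1989 → Dec 1, 1990: 365 days.
Dec 1, 1990 → Dec 1, 1991: 365 days.
Dec 1, 1991 → Dec 1, 1992: 366 days (Feb 29, 1992 is in that span).
Dec 1, 1992 → Dec 1, 1993: 365 days.
Dec 1, 1993 → Dec 1, 1994: 365 days.
Dec 1, 1994 → Dec 1, 1995: 365 days.
Dec 1, 1995 → Dec 1, 1996: 366 days (Feb 29, 1996 is in that span).
Dec 1, 1996 → Dec 1, 1997: 365 days.
Dec 1, 1997 → Dec 1, 1998: 365 days.
Dec 1, 1998 → Dec 1, 1999: 365 days.
Dec 1, 1999 → Jan 1, 2000: 31 days (December has 31).
Jan 1, 2000 → Feb 1, 2000: 31 days (January has 31).
Feb 1, 2000 → Mar 1, 2000: 29 days (February has 29).
Mar 1, 2000 → Apr 1, 2000: 31 days (March has 31).
Apr 1, 2000 → May 1, 2000: 30 days (April has 30).
May 1, 2000 → Jun 1, 2000: 31 days (May has 31).
Jun 1, 2000 → Jul 1, 2000: 30 days (June has 30).
Jul 1, 2000 → Aug 1, 2000: 31 days (July has 31).
Aug 1, 2000 → Sep 1, 2000: 31 days (August has 31).
Sep 1, 2000 → Oct 1, 2000: 30 days (September has 30).
Oct 1, 2000 → Oct 25, 2000: 24 days.
Total: 4712 days.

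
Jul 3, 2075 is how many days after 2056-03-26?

Mar 26, 2056 → Mar 26, 2057: 365 days.
Mar 26, 2057 → Mar 26, 2058: 365 days.
Mar 26, 2058 → Mar 26, 2059: 365 days.
Mar 26, 2059 → Mar 26, 2060: 366 days (Feb 29, 2060 is in that span).
Mar 26, 2060 → Mar 26, 2061: 365 days.
Mar 26, 2061 → Mar 26, 2062: 365 days.
Mar 26, 2062 → Mar 26, 2063: 365 days.
Mar 26, 2063 → Mar 26, 2064: 366 days (Feb 29, 2064 is in that span).
Mar 26, 2064 → Mar 26, 2065: 365 days.
Mar 26, 2065 → Mar 26, 2066: 365 days.
Mar 26, 2066 → Mar 26, 2067: 365 days.
Mar 26, 2067 → Mar 26, 2068: 366 days (Feb 29, 2068 is in that span).
Mar 26, 2068 → Mar 26, 2069: 365 days.
Mar 26, 2069 → Mar 26, 2070: 365 days.
Mar 26, 2070 → Mar 26, 2071: 365 days.
Mar 26, 2071 → Mar 26, 2072: 366 days (Feb 29, 2072 is in that span).
Mar 26, 2072 → Mar 26, 2073: 365 days.
Mar 26, 2073 → Mar 26, 2074: 365 days.
Mar 26, 2074 → Mar 26, 2075: 365 days.
Mar 26, 2075 → Apr 26, 2075: 31 days (March has 31).
Apr 26, 2075 → May 26, 2075: 30 days (April has 30).
May 26, 2075 → Jun 26, 2075: 31 days (May has 31).
Jun 26, 2075 → Jul 3, 2075: 7 days.
Total: 7038 days.

7038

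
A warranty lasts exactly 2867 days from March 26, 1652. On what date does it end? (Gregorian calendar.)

+365 (one year) → Mar 26, 1653 (2502 left).
+365 (one year) → Mar 26, 1654 (2137 left).
+365 (one year) → Mar 26, 1655 (1772 left).
+366 (one year; includes Feb 29, 1656) → Mar 26, 1656 (1406 left).
+365 (one year) → Mar 26, 1657 (1041 left).
+365 (one year) → Mar 26, 1658 (676 left).
+365 (one year) → Mar 26, 1659 (311 left).
Mar has 31 days: +6 → Apr 1, 1659 (305 left).
Apr has 30 days: +30 → May 1, 1659 (275 left).
May has 31 days: +31 → Jun 1, 1659 (244 left).
Jun has 30 days: +30 → Jul 1, 1659 (214 left).
Jul has 31 days: +31 → Aug 1, 1659 (183 left).
Aug has 31 days: +31 → Sep 1, 1659 (152 left).
Sep has 30 days: +30 → Oct 1, 1659 (122 left).
Oct has 31 days: +31 → Nov 1, 1659 (91 left).
Nov has 30 days: +30 → Dec 1, 1659 (61 left).
Dec has 31 days: +31 → Jan 1, 1660 (30 left).
+30 → Jan 31, 1660.

January 31, 1660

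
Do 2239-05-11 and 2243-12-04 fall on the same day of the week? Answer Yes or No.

From May 11, 2239 to Dec 4, 2243 is 1668 days.
1668 mod 7 = 2, so they are different weekdays.
(May 11, 2239 is a Saturday; Dec 4, 2243 is a Monday.)

No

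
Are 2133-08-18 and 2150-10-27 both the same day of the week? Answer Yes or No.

Yes

From Aug 18, 2133 to Oct 27, 2150 is 6279 days.
6279 mod 7 = 0, so they are the same weekday.
(Aug 18, 2133 is a Tuesday; Oct 27, 2150 is a Tuesday.)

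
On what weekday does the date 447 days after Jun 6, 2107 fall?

Sunday

Jun 6, 2107 is a Monday.
447 mod 7 = 6, so 447 days after a Monday is Monday + 6 = Sunday.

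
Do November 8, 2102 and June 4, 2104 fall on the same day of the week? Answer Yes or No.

From Nov 8, 2102 to Jun 4, 2104 is 574 days.
574 mod 7 = 0, so they are the same weekday.
(Nov 8, 2102 is a Wednesday; Jun 4, 2104 is a Wednesday.)

Yes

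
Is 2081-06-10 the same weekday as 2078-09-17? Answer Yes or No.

From Sep 17, 2078 to Jun 10, 2081 is 997 days.
997 mod 7 = 3, so they are different weekdays.
(Sep 17, 2078 is a Saturday; Jun 10, 2081 is a Tuesday.)

No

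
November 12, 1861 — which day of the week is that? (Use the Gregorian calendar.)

Tuesday

Doomsday rule: the anchor day for the 1800s is Friday. For year 61: 61÷12 = 5 r 1, and 1÷4 = 0, so 5+1+0 = 6.
Friday + 6 ≡ Thursday — that's 1861's doomsday.
In November the doomsday date is Nov 7.
Nov 12 is 5 days after Nov 7; 5 mod 7 = 5, so Thursday + 5 = Tuesday.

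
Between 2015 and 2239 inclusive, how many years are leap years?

Multiples of 4 in [2015,2239]: 56.
Of those, multiples of 100: 2 (not leap unless ÷400).
Multiples of 400: 0.
Leap years = 56 − 2 + 0 = 54.

54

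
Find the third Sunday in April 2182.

April 21, 2182

April 1, 2182 is a Monday.
The first Sunday is therefore April 7 (6 days later).
The third Sunday is 7 + 2×7 = April 21.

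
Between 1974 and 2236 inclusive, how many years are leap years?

64

Multiples of 4 in [1974,2236]: 66.
Of those, multiples of 100: 3 (not leap unless ÷400).
Multiples of 400: 1.
Leap years = 66 − 3 + 1 = 64.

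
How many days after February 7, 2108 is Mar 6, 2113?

1854

Feb 7, 2108 → Feb 7, 2109: 366 days (Feb 29, 2108 is in that span).
Feb 7, 2109 → Feb 7, 2110: 365 days.
Feb 7, 2110 → Feb 7, 2111: 365 days.
Feb 7, 2111 → Feb 7, 2112: 365 days.
Feb 7, 2112 → Mar 7, 2112: 29 days (February has 29).
Mar 7, 2112 → Apr 7, 2112: 31 days (March has 31).
Apr 7, 2112 → May 7, 2112: 30 days (April has 30).
May 7, 2112 → Jun 7, 2112: 31 days (May has 31).
Jun 7, 2112 → Jul 7, 2112: 30 days (June has 30).
Jul 7, 2112 → Aug 7, 2112: 31 days (July has 31).
Aug 7, 2112 → Sep 7, 2112: 31 days (August has 31).
Sep 7, 2112 → Oct 7, 2112: 30 days (September has 30).
Oct 7, 2112 → Nov 7, 2112: 31 days (October has 31).
Nov 7, 2112 → Dec 7, 2112: 30 days (November has 30).
Dec 7, 2112 → Jan 7, 2113: 31 days (December has 31).
Jan 7, 2113 → Feb 7, 2113: 31 days (January has 31).
Feb 7, 2113 → Mar 6, 2113: 27 days.
Total: 1854 days.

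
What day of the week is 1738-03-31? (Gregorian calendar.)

Doomsday rule: the anchor day for the 1700s is Sunday. For year 38: 38÷12 = 3 r 2, and 2÷4 = 0, so 3+2+0 = 5.
Sunday + 5 ≡ Friday — that's 1738's doomsday.
In March the doomsday date is Mar 14.
Mar 31 is 17 days after Mar 14; 17 mod 7 = 3, so Friday + 3 = Monday.

Monday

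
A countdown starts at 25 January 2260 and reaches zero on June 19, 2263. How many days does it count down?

1241

Jan 25, 2260 → Jan 25, 2261: 366 days (Feb 29, 2260 is in that span).
Jan 25, 2261 → Jan 25, 2262: 365 days.
Jan 25, 2262 → Jan 25, 2263: 365 days.
Jan 25, 2263 → Feb 25, 2263: 31 days (January has 31).
Feb 25, 2263 → Mar 25, 2263: 28 days (February has 28).
Mar 25, 2263 → Apr 25, 2263: 31 days (March has 31).
Apr 25, 2263 → May 25, 2263: 30 days (April has 30).
May 25, 2263 → Jun 19, 2263: 25 days.
Total: 1241 days.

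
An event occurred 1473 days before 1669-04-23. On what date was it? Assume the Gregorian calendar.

−365 (one year) → Apr 23, 1668 (1108 left).
−366 (one year; includes Feb 29, 1668) → Apr 23, 1667 (742 left).
−365 (one year) → Apr 23, 1666 (377 left).
−23 → Mar 31, 1666 (end of Mar, 31 days; 354 left).
−31 → Feb 28, 1666 (end of Feb, 28 days; 323 left).
−28 → Jan 31, 1666 (end of Jan, 31 days; 295 left).
−31 → Dec 31, 1665 (end of Dec, 31 days; 264 left).
−31 → Nov 30, 1665 (end of Nov, 30 days; 233 left).
−30 → Oct 31, 1665 (end of Oct, 31 days; 203 left).
−31 → Sep 30, 1665 (end of Sep, 30 days; 172 left).
−30 → Aug 31, 1665 (end of Aug, 31 days; 142 left).
−31 → Jul 31, 1665 (end of Jul, 31 days; 111 left).
−31 → Jun 30, 1665 (end of Jun, 30 days; 80 left).
−30 → May 31, 1665 (end of May, 31 days; 50 left).
−31 → Apr 30, 1665 (end of Apr, 30 days; 19 left).
−19 → Apr 11, 1665.

April 11, 1665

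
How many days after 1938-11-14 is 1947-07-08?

Nov 14, 1938 → Nov 14, 1939: 365 days.
Nov 14, 1939 → Nov 14, 1940: 366 days (Feb 29, 1940 is in that span).
Nov 14, 1940 → Nov 14, 1941: 365 days.
Nov 14, 1941 → Nov 14, 1942: 365 days.
Nov 14, 1942 → Nov 14, 1943: 365 days.
Nov 14, 1943 → Nov 14, 1944: 366 days (Feb 29, 1944 is in that span).
Nov 14, 1944 → Nov 14, 1945: 365 days.
Nov 14, 1945 → Nov 14, 1946: 365 days.
Nov 14, 1946 → Dec 14, 1946: 30 days (November has 30).
Dec 14, 1946 → Jan 14, 1947: 31 days (December has 31).
Jan 14, 1947 → Feb 14, 1947: 31 days (January has 31).
Feb 14, 1947 → Mar 14, 1947: 28 days (February has 28).
Mar 14, 1947 → Apr 14, 1947: 31 days (March has 31).
Apr 14, 1947 → May 14, 1947: 30 days (April has 30).
May 14, 1947 → Jun 14, 1947: 31 days (May has 31).
Jun 14, 1947 → Jul 8, 1947: 24 days.
Total: 3158 days.

3158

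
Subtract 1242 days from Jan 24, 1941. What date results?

August 31, 1937

−366 (one year; includes Feb 29, 1940) → Jan 24, 1940 (876 left).
−365 (one year) → Jan 24, 1939 (511 left).
−365 (one year) → Jan 24, 1938 (146 left).
−24 → Dec 31, 1937 (end of Dec, 31 days; 122 left).
−31 → Nov 30, 1937 (end of Nov, 30 days; 91 left).
−30 → Oct 31, 1937 (end of Oct, 31 days; 61 left).
−31 → Sep 30, 1937 (end of Sep, 30 days; 30 left).
−30 → Aug 31, 1937 (end of Aug, 31 days; 0 left).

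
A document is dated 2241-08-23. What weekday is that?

Monday

Doomsday rule: the anchor day for the 2200s is Friday. For year 41: 41÷12 = 3 r 5, and 5÷4 = 1, so 3+5+1 = 9.
Friday + 9 ≡ Sunday — that's 2241's doomsday.
In August the doomsday date is Aug 8.
Aug 23 is 15 days after Aug 8; 15 mod 7 = 1, so Sunday + 1 = Monday.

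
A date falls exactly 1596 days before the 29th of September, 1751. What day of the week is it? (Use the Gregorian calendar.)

Sep 29, 1751 is a Wednesday.
1596 mod 7 = 0, so 1596 days before a Wednesday is Wednesday − 0 = Wednesday.

Wednesday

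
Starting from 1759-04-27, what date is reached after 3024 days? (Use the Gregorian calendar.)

+366 (one year; includes Feb 29, 1760) → Apr 27, 1760 (2658 left).
+365 (one year) → Apr 27, 1761 (2293 left).
+365 (one year) → Apr 27, 1762 (1928 left).
+365 (one year) → Apr 27, 1763 (1563 left).
+366 (one year; includes Feb 29, 1764) → Apr 27, 1764 (1197 left).
+365 (one year) → Apr 27, 1765 (832 left).
+365 (one year) → Apr 27, 1766 (467 left).
+365 (one year) → Apr 27, 1767 (102 left).
Apr has 30 days: +4 → May 1, 1767 (98 left).
May has 31 days: +31 → Jun 1, 1767 (67 left).
Jun has 30 days: +30 → Jul 1, 1767 (37 left).
Jul has 31 days: +31 → Aug 1, 1767 (6 left).
+6 → Aug 7, 1767.

August 7, 1767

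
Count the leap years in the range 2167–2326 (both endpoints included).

Multiples of 4 in [2167,2326]: 40.
Of those, multiples of 100: 2 (not leap unless ÷400).
Multiples of 400: 0.
Leap years = 40 − 2 + 0 = 38.

38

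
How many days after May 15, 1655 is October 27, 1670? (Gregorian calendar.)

May 15, 1655 → May 15, 1656: 366 days (Feb 29, 1656 is in that span).
May 15, 1656 → May 15, 1657: 365 days.
May 15, 1657 → May 15, 1658: 365 days.
May 15, 1658 → May 15, 1659: 365 days.
May 15, 1659 → May 15, 1660: 366 days (Feb 29, 1660 is in that span).
May 15, 1660 → May 15, 1661: 365 days.
May 15, 1661 → May 15, 1662: 365 days.
May 15, 1662 → May 15, 1663: 365 days.
May 15, 1663 → May 15, 1664: 366 days (Feb 29, 1664 is in that span).
May 15, 1664 → May 15, 1665: 365 days.
May 15, 1665 → May 15, 1666: 365 days.
May 15, 1666 → May 15, 1667: 365 days.
May 15, 1667 → May 15, 1668: 366 days (Feb 29, 1668 is in that span).
May 15, 1668 → May 15, 1669: 365 days.
May 15, 1669 → May 15, 1670: 365 days.
May 15, 1670 → Jun 15, 1670: 31 days (May has 31).
Jun 15, 1670 → Jul 15, 1670: 30 days (June has 30).
Jul 15, 1670 → Aug 15, 1670: 31 days (July has 31).
Aug 15, 1670 → Sep 15, 1670: 31 days (August has 31).
Sep 15, 1670 → Oct 15, 1670: 30 days (September has 30).
Oct 15, 1670 → Oct 27, 1670: 12 days.
Total: 5644 days.

5644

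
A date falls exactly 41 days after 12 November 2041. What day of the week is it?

Nov 12, 2041 is a Tuesday.
41 mod 7 = 6, so 41 days after a Tuesday is Tuesday + 6 = Monday.

Monday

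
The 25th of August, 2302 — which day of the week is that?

Doomsday rule: the anchor day for the 2300s is Wednesday. For year 02: 2÷12 = 0 r 2, and 2÷4 = 0, so 0+2+0 = 2.
Wednesday + 2 ≡ Friday — that's 2302's doomsday.
In August the doomsday date is Aug 8.
Aug 25 is 17 days after Aug 8; 17 mod 7 = 3, so Friday + 3 = Monday.

Monday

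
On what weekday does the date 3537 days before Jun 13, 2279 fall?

Wednesday

First find the weekday of Jun 13, 2279. Doomsday rule: the anchor day for the 2200s is Friday. For year 79: 79÷12 = 6 r 7, and 7÷4 = 1, so 6+7+1 = 14.
Friday + 14 ≡ Friday — that's 2279's doomsday.
In June the doomsday date is Jun 6.
Jun 13 is 7 days after Jun 6; 7 mod 7 = 0, so Friday + 0 = Friday.
3537 mod 7 = 2, so 3537 days before a Friday is Friday − 2 = Wednesday.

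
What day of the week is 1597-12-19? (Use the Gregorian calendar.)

Doomsday rule: the anchor day for the 1500s is Wednesday. For year 97: 97÷12 = 8 r 1, and 1÷4 = 0, so 8+1+0 = 9.
Wednesday + 9 ≡ Friday — that's 1597's doomsday.
In December the doomsday date is Dec 12.
Dec 19 is 7 days after Dec 12; 7 mod 7 = 0, so Friday + 0 = Friday.

Friday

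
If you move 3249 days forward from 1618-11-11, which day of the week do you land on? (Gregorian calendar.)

Nov 11, 1618 is a Sunday.
3249 mod 7 = 1, so 3249 days after a Sunday is Sunday + 1 = Monday.

Monday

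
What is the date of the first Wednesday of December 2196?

December 7, 2196

December 1, 2196 is a Thursday.
The first Wednesday is therefore December 7 (6 days later).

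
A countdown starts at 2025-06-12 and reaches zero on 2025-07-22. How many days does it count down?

Jun 12, 2025 → Jul 12, 2025: 30 days (June has 30).
Jul 12, 2025 → Jul 22, 2025: 10 days.
Total: 40 days.

40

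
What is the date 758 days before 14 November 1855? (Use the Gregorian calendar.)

October 17, 1853

−365 (one year) → Nov 14, 1854 (393 left).
−14 → Oct 31, 1854 (end of Oct, 31 days; 379 left).
−31 → Sep 30, 1854 (end of Sep, 30 days; 348 left).
−30 → Aug 31, 1854 (end of Aug, 31 days; 318 left).
−31 → Jul 31, 1854 (end of Jul, 31 days; 287 left).
−31 → Jun 30, 1854 (end of Jun, 30 days; 256 left).
−30 → May 31, 1854 (end of May, 31 days; 226 left).
−31 → Apr 30, 1854 (end of Apr, 30 days; 195 left).
−30 → Mar 31, 1854 (end of Mar, 31 days; 165 left).
−31 → Feb 28, 1854 (end of Feb, 28 days; 134 left).
−28 → Jan 31, 1854 (end of Jan, 31 days; 106 left).
−31 → Dec 31, 1853 (end of Dec, 31 days; 75 left).
−31 → Nov 30, 1853 (end of Nov, 30 days; 44 left).
−30 → Oct 31, 1853 (end of Oct, 31 days; 14 left).
−14 → Oct 17, 1853.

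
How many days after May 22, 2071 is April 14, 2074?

May 22, 2071 → May 22, 2072: 366 days (Feb 29, 2072 is in that span).
May 22, 2072 → May 22, 2073: 365 days.
May 22, 2073 → Jun 22, 2073: 31 days (May has 31).
Jun 22, 2073 → Jul 22, 2073: 30 days (June has 30).
Jul 22, 2073 → Aug 22, 2073: 31 days (July has 31).
Aug 22, 2073 → Sep 22, 2073: 31 days (August has 31).
Sep 22, 2073 → Oct 22, 2073: 30 days (September has 30).
Oct 22, 2073 → Nov 22, 2073: 31 days (October has 31).
Nov 22, 2073 → Dec 22, 2073: 30 days (November has 30).
Dec 22, 2073 → Jan 22, 2074: 31 days (December has 31).
Jan 22, 2074 → Feb 22, 2074: 31 days (January has 31).
Feb 22, 2074 → Mar 22, 2074: 28 days (February has 28).
Mar 22, 2074 → Apr 14, 2074: 23 days.
Total: 1058 days.

1058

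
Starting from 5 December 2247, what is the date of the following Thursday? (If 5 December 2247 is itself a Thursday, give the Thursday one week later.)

December 9, 2247

Dec 5, 2247 is a Sunday.
From Sunday to the next Thursday is 4 days.
Dec 5, 2247 + 4 = Dec 9, 2247.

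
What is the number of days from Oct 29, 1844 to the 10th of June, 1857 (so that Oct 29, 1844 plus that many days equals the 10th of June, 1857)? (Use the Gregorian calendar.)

4607

Oct 29, 1844 → Oct 29, 1845: 365 days.
Oct 29, 1845 → Oct 29, 1846: 365 days.
Oct 29, 1846 → Oct 29, 1847: 365 days.
Oct 29, 1847 → Oct 29, 1848: 366 days (Feb 29, 1848 is in that span).
Oct 29, 1848 → Oct 29, 1849: 365 days.
Oct 29, 1849 → Oct 29, 1850: 365 days.
Oct 29, 1850 → Oct 29, 1851: 365 days.
Oct 29, 1851 → Oct 29, 1852: 366 days (Feb 29, 1852 is in that span).
Oct 29, 1852 → Oct 29, 1853: 365 days.
Oct 29, 1853 → Oct 29, 1854: 365 days.
Oct 29, 1854 → Oct 29, 1855: 365 days.
Oct 29, 1855 → Oct 29, 1856: 366 days (Feb 29, 1856 is in that span).
Oct 29, 1856 → Nov 29, 1856: 31 days (October has 31).
Nov 29, 1856 → Dec 29, 1856: 30 days (November has 30).
Dec 29, 1856 → Jan 29, 1857: 31 days (December has 31).
Jan 29, 1857 → Feb 28, 1857: 30 days (January has 31).
Feb 28, 1857 → Mar 28, 1857: 28 days (February has 28).
Mar 28, 1857 → Apr 28, 1857: 31 days (March has 31).
Apr 28, 1857 → May 28, 1857: 30 days (April has 30).
May 28, 1857 → Jun 10, 1857: 13 days.
Total: 4607 days.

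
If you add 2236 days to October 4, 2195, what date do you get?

November 18, 2201

+366 (one year; includes Feb 29, 2196) → Oct 4, 2196 (1870 left).
+365 (one year) → Oct 4, 2197 (1505 left).
+365 (one year) → Oct 4, 2198 (1140 left).
+365 (one year) → Oct 4, 2199 (775 left).
+365 (one year) → Oct 4, 2200 (410 left).
+365 (one year) → Oct 4, 2201 (45 left).
Oct has 31 days: +28 → Nov 1, 2201 (17 left).
+17 → Nov 18, 2201.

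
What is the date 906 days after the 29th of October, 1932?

+365 (one year) → Oct 29, 1933 (541 left).
+365 (one year) → Oct 29, 1934 (176 left).
Oct has 31 days: +3 → Nov 1, 1934 (173 left).
Nov has 30 days: +30 → Dec 1, 1934 (143 left).
Dec has 31 days: +31 → Jan 1, 1935 (112 left).
Jan has 31 days: +31 → Feb 1, 1935 (81 left).
Feb has 28 days: +28 → Mar 1, 1935 (53 left).
Mar has 31 days: +31 → Apr 1, 1935 (22 left).
+22 → Apr 23, 1935.

April 23, 1935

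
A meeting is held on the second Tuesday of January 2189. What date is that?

January 13, 2189

January 1, 2189 is a Thursday.
The first Tuesday is therefore January 6 (5 days later).
The second Tuesday is 6 + 1×7 = January 13.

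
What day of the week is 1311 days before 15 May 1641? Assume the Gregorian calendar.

May 15, 1641 is a Wednesday.
1311 mod 7 = 2, so 1311 days before a Wednesday is Wednesday − 2 = Monday.

Monday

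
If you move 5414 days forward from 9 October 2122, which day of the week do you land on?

Oct 9, 2122 is a Friday.
5414 mod 7 = 3, so 5414 days after a Friday is Friday + 3 = Monday.

Monday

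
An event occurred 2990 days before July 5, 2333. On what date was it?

−365 (one year) → Jul 5, 2332 (2625 left).
−366 (one year; includes Feb 29, 2332) → Jul 5, 2331 (2259 left).
−365 (one year) → Jul 5, 2330 (1894 left).
−365 (one year) → Jul 5, 2329 (1529 left).
−365 (one year) → Jul 5, 2328 (1164 left).
−366 (one year; includes Feb 29, 2328) → Jul 5, 2327 (798 left).
−365 (one year) → Jul 5, 2326 (433 left).
−365 (one year) → Jul 5, 2325 (68 left).
−5 → Jun 30, 2325 (end of Jun, 30 days; 63 left).
−30 → May 31, 2325 (end of May, 31 days; 33 left).
−31 → Apr 30, 2325 (end of Apr, 30 days; 2 left).
−2 → Apr 28, 2325.

April 28, 2325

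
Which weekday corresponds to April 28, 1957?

Sunday

Doomsday rule: the anchor day for the 1900s is Wednesday. For year 57: 57÷12 = 4 r 9, and 9÷4 = 2, so 4+9+2 = 15.
Wednesday + 15 ≡ Thursday — that's 1957's doomsday.
In April the doomsday date is Apr 4.
Apr 28 is 24 days after Apr 4; 24 mod 7 = 3, so Thursday + 3 = Sunday.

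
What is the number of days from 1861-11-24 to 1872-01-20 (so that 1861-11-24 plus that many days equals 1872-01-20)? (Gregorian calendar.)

3709

Nov 24, 1861 → Nov 24, 1862: 365 days.
Nov 24, 1862 → Nov 24, 1863: 365 days.
Nov 24, 1863 → Nov 24, 1864: 366 days (Feb 29, 1864 is in that span).
Nov 24, 1864 → Nov 24, 1865: 365 days.
Nov 24, 1865 → Nov 24, 1866: 365 days.
Nov 24, 1866 → Nov 24, 1867: 365 days.
Nov 24, 1867 → Nov 24, 1868: 366 days (Feb 29, 1868 is in that span).
Nov 24, 1868 → Nov 24, 1869: 365 days.
Nov 24, 1869 → Nov 24, 1870: 365 days.
Nov 24, 1870 → Nov 24, 1871: 365 days.
Nov 24, 1871 → Dec 24, 1871: 30 days (November has 30).
Dec 24, 1871 → Jan 20, 1872: 27 days.
Total: 3709 days.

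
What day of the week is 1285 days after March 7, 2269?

Thursday

First find the weekday of Mar 7, 2269. Doomsday rule: the anchor day for the 2200s is Friday. For year 69: 69÷12 = 5 r 9, and 9÷4 = 2, so 5+9+2 = 16.
Friday + 16 ≡ Sunday — that's 2269's doomsday.
In March the doomsday date is Mar 14.
Mar 7 is 7 days before Mar 14; 7 mod 7 = 0, so Sunday − 0 = Sunday.
1285 mod 7 = 4, so 1285 days after a Sunday is Sunday + 4 = Thursday.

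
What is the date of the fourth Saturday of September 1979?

September 1, 1979 is a Saturday.
The first Saturday is therefore September 1 (same day).
The fourth Saturday is 1 + 3×7 = September 22.

September 22, 1979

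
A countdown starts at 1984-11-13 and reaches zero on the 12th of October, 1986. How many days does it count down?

Nov 13, 1984 → Nov 13, 1985: 365 days.
Nov 13, 1985 → Dec 13, 1985: 30 days (November has 30).
Dec 13, 1985 → Jan 13, 1986: 31 days (December has 31).
Jan 13, 1986 → Feb 13, 1986: 31 days (January has 31).
Feb 13, 1986 → Mar 13, 1986: 28 days (February has 28).
Mar 13, 1986 → Apr 13, 1986: 31 days (March has 31).
Apr 13, 1986 → May 13, 1986: 30 days (April has 30).
May 13, 1986 → Jun 13, 1986: 31 days (May has 31).
Jun 13, 1986 → Jul 13, 1986: 30 days (June has 30).
Jul 13, 1986 → Aug 13, 1986: 31 days (July has 31).
Aug 13, 1986 → Sep 13, 1986: 31 days (August has 31).
Sep 13, 1986 → Oct 12, 1986: 29 days.
Total: 698 days.

698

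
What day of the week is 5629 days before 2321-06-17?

Thursday

Jun 17, 2321 is a Friday.
5629 mod 7 = 1, so 5629 days before a Friday is Friday − 1 = Thursday.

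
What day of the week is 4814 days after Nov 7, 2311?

Sunday

First find the weekday of Nov 7, 2311. Doomsday rule: the anchor day for the 2300s is Wednesday. For year 11: 11÷12 = 0 r 11, and 11÷4 = 2, so 0+11+2 = 13.
Wednesday + 13 ≡ Tuesday — that's 2311's doomsday.
In November the doomsday date is Nov 7.
Nov 7 is the doomsday itself: Tuesday.
4814 mod 7 = 5, so 4814 days after a Tuesday is Tuesday + 5 = Sunday.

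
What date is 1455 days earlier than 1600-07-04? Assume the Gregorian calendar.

−366 (one year; includes Feb 29, 1600) → Jul 4, 1599 (1089 left).
−365 (one year) → Jul 4, 1598 (724 left).
−365 (one year) → Jul 4, 1597 (359 left).
−4 → Jun 30, 1597 (end of Jun, 30 days; 355 left).
−30 → May 31, 1597 (end of May, 31 days; 325 left).
−31 → Apr 30, 1597 (end of Apr, 30 days; 294 left).
−30 → Mar 31, 1597 (end of Mar, 31 days; 264 left).
−31 → Feb 28, 1597 (end of Feb, 28 days; 233 left).
−28 → Jan 31, 1597 (end of Jan, 31 days; 205 left).
−31 → Dec 31, 1596 (end of Dec, 31 days; 174 left).
−31 → Nov 30, 1596 (end of Nov, 30 days; 143 left).
−30 → Oct 31, 1596 (end of Oct, 31 days; 113 left).
−31 → Sep 30, 1596 (end of Sep, 30 days; 82 left).
−30 → Aug 31, 1596 (end of Aug, 31 days; 52 left).
−31 → Jul 31, 1596 (end of Jul, 31 days; 21 left).
−21 → Jul 10, 1596.

July 10, 1596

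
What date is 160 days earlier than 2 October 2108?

April 25, 2108

−2 → Sep 30, 2108 (end of Sep, 30 days; 158 left).
−30 → Aug 31, 2108 (end of Aug, 31 days; 128 left).
−31 → Jul 31, 2108 (end of Jul, 31 days; 97 left).
−31 → Jun 30, 2108 (end of Jun, 30 days; 66 left).
−30 → May 31, 2108 (end of May, 31 days; 36 left).
−31 → Apr 30, 2108 (end of Apr, 30 days; 5 left).
−5 → Apr 25, 2108.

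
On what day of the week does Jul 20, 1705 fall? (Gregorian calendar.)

Monday

Doomsday rule: the anchor day for the 1700s is Sunday. For year 05: 5÷12 = 0 r 5, and 5÷4 = 1, so 0+5+1 = 6.
Sunday + 6 ≡ Saturday — that's 1705's doomsday.
In July the doomsday date is Jul 11.
Jul 20 is 9 days after Jul 11; 9 mod 7 = 2, so Saturday + 2 = Monday.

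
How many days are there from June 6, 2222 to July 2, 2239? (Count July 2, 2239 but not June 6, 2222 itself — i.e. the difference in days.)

6235

Jun 6, 2222 → Jun 6, 2223: 365 days.
Jun 6, 2223 → Jun 6, 2224: 366 days (Feb 29, 2224 is in that span).
Jun 6, 2224 → Jun 6, 2225: 365 days.
Jun 6, 2225 → Jun 6, 2226: 365 days.
Jun 6, 2226 → Jun 6, 2227: 365 days.
Jun 6, 2227 → Jun 6, 2228: 366 days (Feb 29, 2228 is in that span).
Jun 6, 2228 → Jun 6, 2229: 365 days.
Jun 6, 2229 → Jun 6, 2230: 365 days.
Jun 6, 2230 → Jun 6, 2231: 365 days.
Jun 6, 2231 → Jun 6, 2232: 366 days (Feb 29, 2232 is in that span).
Jun 6, 2232 → Jun 6, 2233: 365 days.
Jun 6, 2233 → Jun 6, 2234: 365 days.
Jun 6, 2234 → Jun 6, 2235: 365 days.
Jun 6, 2235 → Jun 6, 2236: 366 days (Feb 29, 2236 is in that span).
Jun 6, 2236 → Jun 6, 2237: 365 days.
Jun 6, 2237 → Jun 6, 2238: 365 days.
Jun 6, 2238 → Jul 6, 2238: 30 days (June has 30).
Jul 6, 2238 → Aug 6, 2238: 31 days (July has 31).
Aug 6, 2238 → Sep 6, 2238: 31 days (August has 31).
Sep 6, 2238 → Oct 6, 2238: 30 days (September has 30).
Oct 6, 2238 → Nov 6, 2238: 31 days (October has 31).
Nov 6, 2238 → Dec 6, 2238: 30 days (November has 30).
Dec 6, 2238 → Jan 6, 2239: 31 days (December has 31).
Jan 6, 2239 → Feb 6, 2239: 31 days (January has 31).
Feb 6, 2239 → Mar 6, 2239: 28 days (February has 28).
Mar 6, 2239 → Apr 6, 2239: 31 days (March has 31).
Apr 6, 2239 → May 6, 2239: 30 days (April has 30).
May 6, 2239 → Jun 6, 2239: 31 days (May has 31).
Jun 6, 2239 → Jul 2, 2239: 26 days.
Total: 6235 days.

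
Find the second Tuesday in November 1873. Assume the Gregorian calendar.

November 11, 1873

November 1, 1873 is a Saturday.
The first Tuesday is therefore November 4 (3 days later).
The second Tuesday is 4 + 1×7 = November 11.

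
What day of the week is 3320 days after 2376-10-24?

Tuesday

First find the weekday of Oct 24, 2376. Doomsday rule: the anchor day for the 2300s is Wednesday. For year 76: 76÷12 = 6 r 4, and 4÷4 = 1, so 6+4+1 = 11.
Wednesday + 11 ≡ Sunday — that's 2376's doomsday.
In October the doomsday date is Oct 10.
Oct 24 is 14 days after Oct 10; 14 mod 7 = 0, so Sunday + 0 = Sunday.
3320 mod 7 = 2, so 3320 days after a Sunday is Sunday + 2 = Tuesday.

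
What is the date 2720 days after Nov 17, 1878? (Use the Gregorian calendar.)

+365 (one year) → Nov 17, 1879 (2355 left).
+366 (one year; includes Feb 29, 1880) → Nov 17, 1880 (1989 left).
+365 (one year) → Nov 17, 1881 (1624 left).
+365 (one year) → Nov 17, 1882 (1259 left).
+365 (one year) → Nov 17, 1883 (894 left).
+366 (one year; includes Feb 29, 1884) → Nov 17, 1884 (528 left).
+365 (one year) → Nov 17, 1885 (163 left).
Nov has 30 days: +14 → Dec 1, 1885 (149 left).
Dec has 31 days: +31 → Jan 1, 1886 (118 left).
Jan has 31 days: +31 → Feb 1, 1886 (87 left).
Feb has 28 days: +28 → Mar 1, 1886 (59 left).
Mar has 31 days: +31 → Apr 1, 1886 (28 left).
+28 → Apr 29, 1886.

April 29, 1886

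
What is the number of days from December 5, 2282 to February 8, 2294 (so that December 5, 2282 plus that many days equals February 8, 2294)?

Dec 5, 2282 → Dec 5, 2283: 365 days.
Dec 5, 2283 → Dec 5, 2284: 366 days (Feb 29, 2284 is in that span).
Dec 5, 2284 → Dec 5, 2285: 365 days.
Dec 5, 2285 → Dec 5, 2286: 365 days.
Dec 5, 2286 → Dec 5, 2287: 365 days.
Dec 5, 2287 → Dec 5, 2288: 366 days (Feb 29, 2288 is in that span).
Dec 5, 2288 → Dec 5, 2289: 365 days.
Dec 5, 2289 → Dec 5, 2290: 365 days.
Dec 5, 2290 → Dec 5, 2291: 365 days.
Dec 5, 2291 → Dec 5, 2292: 366 days (Feb 29, 2292 is in that span).
Dec 5, 2292 → Dec 5, 2293: 365 days.
Dec 5, 2293 → Jan 5, 2294: 31 days (December has 31).
Jan 5, 2294 → Feb 5, 2294: 31 days (January has 31).
Feb 5, 2294 → Feb 8, 2294: 3 days.
Total: 4083 days.

4083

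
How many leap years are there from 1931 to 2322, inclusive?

95

Multiples of 4 in [1931,2322]: 98.
Of those, multiples of 100: 4 (not leap unless ÷400).
Multiples of 400: 1.
Leap years = 98 − 4 + 1 = 95.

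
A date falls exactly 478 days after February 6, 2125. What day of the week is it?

Thursday

First find the weekday of Feb 6, 2125. Doomsday rule: the anchor day for the 2100s is Sunday. For year 25: 25÷12 = 2 r 1, and 1÷4 = 0, so 2+1+0 = 3.
Sunday + 3 ≡ Wednesday — that's 2125's doomsday.
In February the doomsday date is Feb 28 (2125 is not a leap year).
Feb 6 is 22 days before Feb 28; 22 mod 7 = 1, so Wednesday − 1 = Tuesday.
478 mod 7 = 2, so 478 days after a Tuesday is Tuesday + 2 = Thursday.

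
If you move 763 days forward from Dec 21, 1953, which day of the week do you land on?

First find the weekday of Dec 21, 1953. Doomsday rule: the anchor day for the 1900s is Wednesday. For year 53: 53÷12 = 4 r 5, and 5÷4 = 1, so 4+5+1 = 10.
Wednesday + 10 ≡ Saturday — that's 1953's doomsday.
In December the doomsday date is Dec 12.
Dec 21 is 9 days after Dec 12; 9 mod 7 = 2, so Saturday + 2 = Monday.
763 mod 7 = 0, so 763 days after a Monday is Monday + 0 = Monday.

Monday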